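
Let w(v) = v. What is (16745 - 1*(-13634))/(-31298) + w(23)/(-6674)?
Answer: -50867325/52220713 ≈ -0.97408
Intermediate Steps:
(16745 - 1*(-13634))/(-31298) + w(23)/(-6674) = (16745 - 1*(-13634))/(-31298) + 23/(-6674) = (16745 + 13634)*(-1/31298) + 23*(-1/6674) = 30379*(-1/31298) - 23/6674 = -30379/31298 - 23/6674 = -50867325/52220713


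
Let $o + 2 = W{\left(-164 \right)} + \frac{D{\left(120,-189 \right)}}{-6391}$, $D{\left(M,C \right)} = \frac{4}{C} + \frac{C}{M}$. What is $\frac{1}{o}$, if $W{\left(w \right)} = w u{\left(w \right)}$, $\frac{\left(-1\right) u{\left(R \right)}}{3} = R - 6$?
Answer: $- \frac{4392360}{367385774023} \approx -1.1956 \cdot 10^{-5}$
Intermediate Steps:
$u{\left(R \right)} = 18 - 3 R$ ($u{\left(R \right)} = - 3 \left(R - 6\right) = - 3 \left(-6 + R\right) = 18 - 3 R$)
$W{\left(w \right)} = w \left(18 - 3 w\right)$
$o = - \frac{367385774023}{4392360}$ ($o = -2 + \left(3 \left(-164\right) \left(6 - -164\right) + \frac{\frac{4}{-189} - \frac{189}{120}}{-6391}\right) = -2 + \left(3 \left(-164\right) \left(6 + 164\right) + \left(4 \left(- \frac{1}{189}\right) - \frac{63}{40}\right) \left(- \frac{1}{6391}\right)\right) = -2 + \left(3 \left(-164\right) 170 + \left(- \frac{4}{189} - \frac{63}{40}\right) \left(- \frac{1}{6391}\right)\right) = -2 - \frac{367376989303}{4392360} = - \frac{367385774023}{4392360} \approx -83642.0$)
$\frac{1}{o} = \frac{1}{- \frac{367385774023}{4392360}} = - \frac{4392360}{367385774023}$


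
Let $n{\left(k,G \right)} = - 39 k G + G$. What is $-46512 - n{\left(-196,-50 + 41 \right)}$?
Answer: $22293$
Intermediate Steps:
$n{\left(k,G \right)} = G - 39 G k$ ($n{\left(k,G \right)} = - 39 G k + G = G - 39 G k$)
$-46512 - n{\left(-196,-50 + 41 \right)} = -46512 - \left(-50 + 41\right) \left(1 - -7644\right) = -46512 - - 9 \left(1 + 7644\right) = -46512 - \left(-9\right) 7645 = -46512 - -68805 = -46512 + 68805 = 22293$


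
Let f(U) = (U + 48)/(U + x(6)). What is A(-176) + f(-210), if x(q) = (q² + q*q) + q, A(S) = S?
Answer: -3845/22 ≈ -174.77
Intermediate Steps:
x(q) = q + 2*q² (x(q) = (q² + q²) + q = 2*q² + q = q + 2*q²)
f(U) = (48 + U)/(78 + U) (f(U) = (U + 48)/(U + 6*(1 + 2*6)) = (48 + U)/(U + 6*(1 + 12)) = (48 + U)/(U + 6*13) = (48 + U)/(U + 78) = (48 + U)/(78 + U))
A(-176) + f(-210) = -176 + (48 - 210)/(78 - 210) = -176 - 162/(-132) = -176 - 1/132*(-162) = -176 + 27/22 = -3845/22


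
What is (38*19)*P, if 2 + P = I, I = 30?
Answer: 20216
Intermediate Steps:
P = 28 (P = -2 + 30 = 28)
(38*19)*P = (38*19)*28 = 722*28 = 20216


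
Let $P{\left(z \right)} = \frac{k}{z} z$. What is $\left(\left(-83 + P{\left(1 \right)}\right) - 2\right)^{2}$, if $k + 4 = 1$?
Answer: $7744$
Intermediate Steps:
$k = -3$ ($k = -4 + 1 = -3$)
$P{\left(z \right)} = -3$ ($P{\left(z \right)} = - \frac{3}{z} z = -3$)
$\left(\left(-83 + P{\left(1 \right)}\right) - 2\right)^{2} = \left(\left(-83 - 3\right) - 2\right)^{2} = \left(-86 - 2\right)^{2} = \left(-88\right)^{2} = 7744$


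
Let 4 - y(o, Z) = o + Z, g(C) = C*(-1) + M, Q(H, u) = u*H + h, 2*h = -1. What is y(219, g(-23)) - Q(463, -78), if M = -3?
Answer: 71759/2 ≈ 35880.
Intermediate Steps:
h = -1/2 (h = (1/2)*(-1) = -1/2 ≈ -0.50000)
Q(H, u) = -1/2 + H*u (Q(H, u) = u*H - 1/2 = H*u - 1/2 = -1/2 + H*u)
g(C) = -3 - C (g(C) = C*(-1) - 3 = -C - 3 = -3 - C)
y(o, Z) = 4 - Z - o (y(o, Z) = 4 - (o + Z) = 4 - (Z + o) = 4 + (-Z - o) = 4 - Z - o)
y(219, g(-23)) - Q(463, -78) = (4 - (-3 - 1*(-23)) - 1*219) - (-1/2 + 463*(-78)) = (4 - (-3 + 23) - 219) - (-1/2 - 36114) = (4 - 1*20 - 219) - 1*(-72229/2) = (4 - 20 - 219) + 72229/2 = -235 + 72229/2 = 71759/2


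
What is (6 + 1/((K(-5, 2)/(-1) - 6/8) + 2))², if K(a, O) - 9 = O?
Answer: 52900/1521 ≈ 34.780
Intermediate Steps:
K(a, O) = 9 + O
(6 + 1/((K(-5, 2)/(-1) - 6/8) + 2))² = (6 + 1/(((9 + 2)/(-1) - 6/8) + 2))² = (6 + 1/((11*(-1) - 6*⅛) + 2))² = (6 + 1/((-11 - ¾) + 2))² = (6 + 1/(-47/4 + 2))² = (6 + 1/(-39/4))² = (6 - 4/39)² = (230/39)² = 52900/1521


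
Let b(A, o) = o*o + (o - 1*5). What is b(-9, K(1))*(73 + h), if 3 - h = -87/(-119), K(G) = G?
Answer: -26871/119 ≈ -225.81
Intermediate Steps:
h = 270/119 (h = 3 - (-87)/(-119) = 3 - (-87)*(-1)/119 = 3 - 1*87/119 = 3 - 87/119 = 270/119 ≈ 2.2689)
b(A, o) = -5 + o + o**2 (b(A, o) = o**2 + (o - 5) = o**2 + (-5 + o) = -5 + o + o**2)
b(-9, K(1))*(73 + h) = (-5 + 1 + 1**2)*(73 + 270/119) = (-5 + 1 + 1)*(8957/119) = -3*8957/119 = -26871/119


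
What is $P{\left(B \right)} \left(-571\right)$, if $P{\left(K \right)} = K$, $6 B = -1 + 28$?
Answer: $- \frac{5139}{2} \approx -2569.5$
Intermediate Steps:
$B = \frac{9}{2}$ ($B = \frac{-1 + 28}{6} = \frac{1}{6} \cdot 27 = \frac{9}{2} \approx 4.5$)
$P{\left(B \right)} \left(-571\right) = \frac{9}{2} \left(-571\right) = - \frac{5139}{2}$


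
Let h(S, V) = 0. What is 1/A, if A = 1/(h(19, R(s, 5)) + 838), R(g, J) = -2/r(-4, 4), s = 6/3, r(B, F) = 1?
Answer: 838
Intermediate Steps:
s = 2 (s = 6*(1/3) = 2)
R(g, J) = -2 (R(g, J) = -2/1 = -2*1 = -2)
A = 1/838 (A = 1/(0 + 838) = 1/838 ≈ 0.0011933)
1/A = 1/(1/838) = 838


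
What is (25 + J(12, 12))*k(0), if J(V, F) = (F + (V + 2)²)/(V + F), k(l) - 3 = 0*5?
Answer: 101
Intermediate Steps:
k(l) = 3 (k(l) = 3 + 0*5 = 3 + 0 = 3)
J(V, F) = (F + (2 + V)²)/(F + V)
(25 + J(12, 12))*k(0) = (25 + (12 + (2 + 12)²)/(12 + 12))*3 = (25 + (12 + 14²)/24)*3 = (25 + (12 + 196)/24)*3 = (25 + (1/24)*208)*3 = (25 + 26/3)*3 = (101/3)*3 = 101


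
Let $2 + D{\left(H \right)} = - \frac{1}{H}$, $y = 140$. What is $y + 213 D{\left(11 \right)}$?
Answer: $- \frac{3359}{11} \approx -305.36$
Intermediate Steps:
$D{\left(H \right)} = -2 - \frac{1}{H}$
$y + 213 D{\left(11 \right)} = 140 + 213 \left(-2 - \frac{1}{11}\right) = 140 + 213 \left(- \frac{23}{11}\right) = 140 - \frac{4899}{11} = - \frac{3359}{11}$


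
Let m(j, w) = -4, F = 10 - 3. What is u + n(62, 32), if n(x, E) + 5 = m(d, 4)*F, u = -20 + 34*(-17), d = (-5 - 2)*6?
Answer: -631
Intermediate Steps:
F = 7
d = -42 (d = -7*6 = -42)
u = -598 (u = -20 - 578 = -598)
n(x, E) = -33 (n(x, E) = -5 - 4*7 = -5 - 28 = -33)
u + n(62, 32) = -598 - 33 = -631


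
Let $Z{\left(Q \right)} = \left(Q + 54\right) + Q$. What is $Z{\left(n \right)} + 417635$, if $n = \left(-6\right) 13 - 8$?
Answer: $417517$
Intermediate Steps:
$n = -86$ ($n = -78 - 8 = -86$)
$Z{\left(Q \right)} = 54 + 2 Q$ ($Z{\left(Q \right)} = \left(54 + Q\right) + Q = 54 + 2 Q$)
$Z{\left(n \right)} + 417635 = \left(54 + 2 \left(-86\right)\right) + 417635 = \left(54 - 172\right) + 417635 = -118 + 417635 = 417517$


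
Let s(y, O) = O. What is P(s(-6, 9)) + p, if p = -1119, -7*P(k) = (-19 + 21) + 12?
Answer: -1121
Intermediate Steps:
P(k) = -2 (P(k) = -((-19 + 21) + 12)/7 = -(2 + 12)/7 = -⅐*14 = -2)
P(s(-6, 9)) + p = -2 - 1119 = -1121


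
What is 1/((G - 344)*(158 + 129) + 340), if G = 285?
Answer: -1/16593 ≈ -6.0266e-5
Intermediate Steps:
1/((G - 344)*(158 + 129) + 340) = 1/((285 - 344)*(158 + 129) + 340) = 1/(-59*287 + 340) = 1/(-16933 + 340) = 1/(-16593) = -1/16593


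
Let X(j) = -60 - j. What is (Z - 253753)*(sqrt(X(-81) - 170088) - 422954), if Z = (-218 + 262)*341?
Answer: 100979844546 - 238749*I*sqrt(170067) ≈ 1.0098e+11 - 9.8458e+7*I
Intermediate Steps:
Z = 15004 (Z = 44*341 = 15004)
(Z - 253753)*(sqrt(X(-81) - 170088) - 422954) = (15004 - 253753)*(sqrt((-60 - 1*(-81)) - 170088) - 422954) = -238749*(sqrt((-60 + 81) - 170088) - 422954) = -238749*(sqrt(21 - 170088) - 422954) = -238749*(sqrt(-170067) - 422954) = -238749*(I*sqrt(170067) - 422954) = -238749*(-422954 + I*sqrt(170067)) = 100979844546 - 238749*I*sqrt(170067)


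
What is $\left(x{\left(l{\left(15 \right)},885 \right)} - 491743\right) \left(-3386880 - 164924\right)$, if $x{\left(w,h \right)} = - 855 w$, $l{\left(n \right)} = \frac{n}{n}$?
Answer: $1749611546792$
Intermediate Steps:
$l{\left(n \right)} = 1$
$\left(x{\left(l{\left(15 \right)},885 \right)} - 491743\right) \left(-3386880 - 164924\right) = \left(\left(-855\right) 1 - 491743\right) \left(-3386880 - 164924\right) = \left(-855 - 491743\right) \left(-3551804\right) = \left(-492598\right) \left(-3551804\right) = 1749611546792$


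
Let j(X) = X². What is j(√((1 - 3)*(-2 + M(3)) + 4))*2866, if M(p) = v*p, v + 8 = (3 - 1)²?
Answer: 91712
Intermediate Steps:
v = -4 (v = -8 + (3 - 1)² = -8 + 2² = -8 + 4 = -4)
M(p) = -4*p
j(√((1 - 3)*(-2 + M(3)) + 4))*2866 = (√((1 - 3)*(-2 - 4*3) + 4))²*2866 = (√(-2*(-2 - 12) + 4))²*2866 = (√(-2*(-14) + 4))²*2866 = (√(28 + 4))²*2866 = (√32)²*2866 = (4*√2)²*2866 = 32*2866 = 91712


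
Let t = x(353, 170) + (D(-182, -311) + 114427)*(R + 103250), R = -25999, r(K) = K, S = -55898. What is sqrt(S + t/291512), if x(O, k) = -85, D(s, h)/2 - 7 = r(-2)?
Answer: I*sqrt(135818450187693)/72878 ≈ 159.91*I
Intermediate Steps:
D(s, h) = 10 (D(s, h) = 14 + 2*(-2) = 14 - 4 = 10)
t = 8840372602 (t = -85 + (10 + 114427)*(-25999 + 103250) = -85 + 114437*77251 = -85 + 8840372687 = 8840372602)
sqrt(S + t/291512) = sqrt(-55898 + 8840372602/291512) = sqrt(-55898 + 8840372602*(1/291512)) = sqrt(-55898 + 4420186301/145756) = sqrt(-3727282587/145756) = I*sqrt(135818450187693)/72878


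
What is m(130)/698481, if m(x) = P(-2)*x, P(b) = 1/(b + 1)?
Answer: -130/698481 ≈ -0.00018612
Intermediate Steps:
P(b) = 1/(1 + b)
m(x) = -x (m(x) = x/(1 - 2) = x/(-1) = -x)
m(130)/698481 = -1*130/698481 = -130*1/698481 = -130/698481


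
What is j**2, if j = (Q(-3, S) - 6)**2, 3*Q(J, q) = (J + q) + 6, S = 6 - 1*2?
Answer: 14641/81 ≈ 180.75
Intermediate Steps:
S = 4 (S = 6 - 2 = 4)
Q(J, q) = 2 + J/3 + q/3 (Q(J, q) = ((J + q) + 6)/3 = (6 + J + q)/3 = 2 + J/3 + q/3)
j = 121/9 (j = ((2 + (1/3)*(-3) + (1/3)*4) - 6)**2 = ((2 - 1 + 4/3) - 6)**2 = (7/3 - 6)**2 = (-11/3)**2 = 121/9 ≈ 13.444)
j**2 = (121/9)**2 = 14641/81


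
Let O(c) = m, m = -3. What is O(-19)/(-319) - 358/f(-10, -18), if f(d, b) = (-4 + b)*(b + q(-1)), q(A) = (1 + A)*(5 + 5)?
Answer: -467/522 ≈ -0.89464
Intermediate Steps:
q(A) = 10 + 10*A (q(A) = (1 + A)*10 = 10 + 10*A)
O(c) = -3
f(d, b) = b*(-4 + b) (f(d, b) = (-4 + b)*(b + (10 + 10*(-1))) = (-4 + b)*(b + (10 - 10)) = (-4 + b)*(b + 0) = (-4 + b)*b = b*(-4 + b))
O(-19)/(-319) - 358/f(-10, -18) = -3/(-319) - 358*(-1/(18*(-4 - 18))) = -3*(-1/319) - 358/((-18*(-22))) = 3/319 - 358/396 = 3/319 - 358*1/396 = 3/319 - 179/198 = -467/522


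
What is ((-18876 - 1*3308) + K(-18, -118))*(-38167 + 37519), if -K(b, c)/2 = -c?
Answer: 14528160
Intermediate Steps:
K(b, c) = 2*c (K(b, c) = -(-2)*c = 2*c)
((-18876 - 1*3308) + K(-18, -118))*(-38167 + 37519) = ((-18876 - 1*3308) + 2*(-118))*(-38167 + 37519) = ((-18876 - 3308) - 236)*(-648) = (-22184 - 236)*(-648) = -22420*(-648) = 14528160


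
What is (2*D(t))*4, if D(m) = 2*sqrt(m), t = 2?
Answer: 16*sqrt(2) ≈ 22.627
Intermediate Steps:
(2*D(t))*4 = (2*(2*sqrt(2)))*4 = (4*sqrt(2))*4 = 16*sqrt(2)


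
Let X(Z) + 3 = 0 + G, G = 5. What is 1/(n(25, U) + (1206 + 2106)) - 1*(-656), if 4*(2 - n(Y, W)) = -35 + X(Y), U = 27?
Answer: 8717588/13289 ≈ 656.00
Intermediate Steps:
X(Z) = 2 (X(Z) = -3 + (0 + 5) = -3 + 5 = 2)
n(Y, W) = 41/4 (n(Y, W) = 2 - (-35 + 2)/4 = 2 - ¼*(-33) = 2 + 33/4 = 41/4)
1/(n(25, U) + (1206 + 2106)) - 1*(-656) = 1/(41/4 + (1206 + 2106)) - 1*(-656) = 1/(41/4 + 3312) + 656 = 1/(13289/4) + 656 = 4/13289 + 656 = 8717588/13289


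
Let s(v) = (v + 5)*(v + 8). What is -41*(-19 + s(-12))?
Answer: -369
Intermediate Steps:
s(v) = (5 + v)*(8 + v)
-41*(-19 + s(-12)) = -41*(-19 + (40 + (-12)**2 + 13*(-12))) = -41*(-19 + (40 + 144 - 156)) = -41*(-19 + 28) = -41*9 = -369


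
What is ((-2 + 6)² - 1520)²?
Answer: 2262016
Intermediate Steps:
((-2 + 6)² - 1520)² = (4² - 1520)² = (16 - 1520)² = (-1504)² = 2262016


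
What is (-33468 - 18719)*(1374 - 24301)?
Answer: 1196491349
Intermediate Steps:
(-33468 - 18719)*(1374 - 24301) = -52187*(-22927) = 1196491349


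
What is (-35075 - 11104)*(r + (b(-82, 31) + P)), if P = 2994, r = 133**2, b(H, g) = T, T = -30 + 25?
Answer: -954889362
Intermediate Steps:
T = -5
b(H, g) = -5
r = 17689
(-35075 - 11104)*(r + (b(-82, 31) + P)) = (-35075 - 11104)*(17689 + (-5 + 2994)) = -46179*(17689 + 2989) = -46179*20678 = -954889362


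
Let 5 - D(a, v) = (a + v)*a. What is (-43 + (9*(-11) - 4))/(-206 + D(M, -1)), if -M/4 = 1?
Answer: 146/221 ≈ 0.66063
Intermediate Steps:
M = -4 (M = -4*1 = -4)
D(a, v) = 5 - a*(a + v) (D(a, v) = 5 - (a + v)*a = 5 - a*(a + v))
(-43 + (9*(-11) - 4))/(-206 + D(M, -1)) = (-43 + (9*(-11) - 4))/(-206 + (5 - 1*(-4)**2 - 1*(-4)*(-1))) = (-43 + (-99 - 4))/(-206 + (5 - 1*16 - 4)) = (-43 - 103)/(-206 + (5 - 16 - 4)) = -146/(-206 - 15) = -146/(-221) = -146*(-1/221) = 146/221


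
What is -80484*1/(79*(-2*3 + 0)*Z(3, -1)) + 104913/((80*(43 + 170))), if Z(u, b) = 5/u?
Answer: 48477621/448720 ≈ 108.04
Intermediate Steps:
-80484*1/(79*(-2*3 + 0)*Z(3, -1)) + 104913/((80*(43 + 170))) = -80484*3/(395*(-2*3 + 0)) + 104913/((80*(43 + 170))) = -80484*3/(395*(-6 + 0)) + 104913/((80*213)) = -80484/(((5/3)*(-6))*79) + 104913/17040 = -80484/((-10*79)) + 104913*(1/17040) = -80484/(-790) + 34971/5680 = -80484*(-1/790) + 34971/5680 = 40242/395 + 34971/5680 = 48477621/448720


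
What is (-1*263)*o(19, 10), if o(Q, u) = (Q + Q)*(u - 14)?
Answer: 39976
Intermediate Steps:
o(Q, u) = 2*Q*(-14 + u) (o(Q, u) = (2*Q)*(-14 + u) = 2*Q*(-14 + u))
(-1*263)*o(19, 10) = (-1*263)*(2*19*(-14 + 10)) = -526*19*(-4) = -263*(-152) = 39976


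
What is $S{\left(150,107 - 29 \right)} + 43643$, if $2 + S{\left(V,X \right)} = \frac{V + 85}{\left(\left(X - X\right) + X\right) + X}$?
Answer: $\frac{6808231}{156} \approx 43643.0$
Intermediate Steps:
$S{\left(V,X \right)} = -2 + \frac{85 + V}{2 X}$ ($S{\left(V,X \right)} = -2 + \frac{V + 85}{\left(\left(X - X\right) + X\right) + X} = -2 + \frac{85 + V}{\left(0 + X\right) + X} = -2 + \frac{85 + V}{X + X} = -2 + \frac{85 + V}{2 X}$)
$S{\left(150,107 - 29 \right)} + 43643 = \frac{85 + 150 - 4 \left(107 - 29\right)}{2 \left(107 - 29\right)} + 43643 = \frac{85 + 150 - 312}{2 \cdot 78} + 43643 = \frac{1}{2} \cdot \frac{1}{78} \left(85 + 150 - 312\right) + 43643 = \frac{1}{2} \cdot \frac{1}{78} \left(-77\right) + 43643 = - \frac{77}{156} + 43643 = \frac{6808231}{156}$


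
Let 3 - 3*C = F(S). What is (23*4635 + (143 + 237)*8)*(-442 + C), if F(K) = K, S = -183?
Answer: -41665100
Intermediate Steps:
C = 62 (C = 1 - ⅓*(-183) = 1 + 61 = 62)
(23*4635 + (143 + 237)*8)*(-442 + C) = (23*4635 + (143 + 237)*8)*(-442 + 62) = (106605 + 380*8)*(-380) = (106605 + 3040)*(-380) = 109645*(-380) = -41665100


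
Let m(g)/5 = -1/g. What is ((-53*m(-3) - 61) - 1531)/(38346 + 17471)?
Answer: -5041/167451 ≈ -0.030104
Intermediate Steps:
m(g) = -5/g (m(g) = 5*(-1/g) = -5/g)
((-53*m(-3) - 61) - 1531)/(38346 + 17471) = ((-(-265)/(-3) - 61) - 1531)/(38346 + 17471) = ((-(-265)*(-1)/3 - 61) - 1531)/55817 = ((-53*5/3 - 61) - 1531)*(1/55817) = ((-265/3 - 61) - 1531)*(1/55817) = (-448/3 - 1531)*(1/55817) = -5041/3*1/55817 = -5041/167451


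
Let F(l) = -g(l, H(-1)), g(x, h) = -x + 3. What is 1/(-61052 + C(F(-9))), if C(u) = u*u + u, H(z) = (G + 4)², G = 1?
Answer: -1/60920 ≈ -1.6415e-5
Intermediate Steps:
H(z) = 25 (H(z) = (1 + 4)² = 5² = 25)
g(x, h) = 3 - x
F(l) = -3 + l (F(l) = -(3 - l) = -3 + l)
C(u) = u + u² (C(u) = u² + u = u + u²)
1/(-61052 + C(F(-9))) = 1/(-61052 + (-3 - 9)*(1 + (-3 - 9))) = 1/(-61052 - 12*(1 - 12)) = 1/(-61052 - 12*(-11)) = 1/(-61052 + 132) = 1/(-60920) = -1/60920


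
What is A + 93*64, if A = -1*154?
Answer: 5798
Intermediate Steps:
A = -154
A + 93*64 = -154 + 93*64 = -154 + 5952 = 5798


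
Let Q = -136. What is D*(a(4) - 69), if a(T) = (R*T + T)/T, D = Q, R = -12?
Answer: 10880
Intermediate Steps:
D = -136
a(T) = -11 (a(T) = (-12*T + T)/T = (-11*T)/T = -11)
D*(a(4) - 69) = -136*(-11 - 69) = -136*(-80) = 10880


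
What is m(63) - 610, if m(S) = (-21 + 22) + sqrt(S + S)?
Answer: -609 + 3*sqrt(14) ≈ -597.78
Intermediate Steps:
m(S) = 1 + sqrt(2)*sqrt(S) (m(S) = 1 + sqrt(2*S) = 1 + sqrt(2)*sqrt(S))
m(63) - 610 = (1 + sqrt(2)*sqrt(63)) - 610 = (1 + sqrt(2)*(3*sqrt(7))) - 610 = (1 + 3*sqrt(14)) - 610 = -609 + 3*sqrt(14)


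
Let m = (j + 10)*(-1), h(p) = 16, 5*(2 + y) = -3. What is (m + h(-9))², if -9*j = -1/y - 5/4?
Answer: 94249/2704 ≈ 34.855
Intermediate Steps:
y = -13/5 (y = -2 + (⅕)*(-3) = -2 - ⅗ = -13/5 ≈ -2.6000)
j = 5/52 (j = -(-1/(-13/5) - 5/4)/9 = -(-1*(-5/13) - 5*¼)/9 = -(5/13 - 5/4)/9 = -⅑*(-45/52) = 5/52 ≈ 0.096154)
m = -525/52 (m = (5/52 + 10)*(-1) = (525/52)*(-1) = -525/52 ≈ -10.096)
(m + h(-9))² = (-525/52 + 16)² = (307/52)² = 94249/2704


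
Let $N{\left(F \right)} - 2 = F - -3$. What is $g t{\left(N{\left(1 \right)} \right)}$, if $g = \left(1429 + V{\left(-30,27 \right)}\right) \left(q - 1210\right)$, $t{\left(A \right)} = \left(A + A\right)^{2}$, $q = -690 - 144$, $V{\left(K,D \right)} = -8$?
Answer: $-418251456$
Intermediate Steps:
$q = -834$ ($q = -690 - 144 = -834$)
$N{\left(F \right)} = 5 + F$ ($N{\left(F \right)} = 2 + \left(F - -3\right) = 2 + \left(F + 3\right) = 2 + \left(3 + F\right) = 5 + F$)
$t{\left(A \right)} = 4 A^{2}$ ($t{\left(A \right)} = \left(2 A\right)^{2} = 4 A^{2}$)
$g = -2904524$ ($g = \left(1429 - 8\right) \left(-834 - 1210\right) = 1421 \left(-2044\right) = -2904524$)
$g t{\left(N{\left(1 \right)} \right)} = - 2904524 \cdot 4 \left(5 + 1\right)^{2} = - 2904524 \cdot 4 \cdot 6^{2} = - 2904524 \cdot 4 \cdot 36 = \left(-2904524\right) 144 = -418251456$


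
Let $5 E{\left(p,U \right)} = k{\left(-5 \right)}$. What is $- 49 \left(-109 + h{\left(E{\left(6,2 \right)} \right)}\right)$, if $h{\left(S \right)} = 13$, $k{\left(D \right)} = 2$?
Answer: $4704$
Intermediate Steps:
$E{\left(p,U \right)} = \frac{2}{5}$ ($E{\left(p,U \right)} = \frac{1}{5} \cdot 2 = \frac{2}{5}$)
$- 49 \left(-109 + h{\left(E{\left(6,2 \right)} \right)}\right) = - 49 \left(-109 + 13\right) = \left(-49\right) \left(-96\right) = 4704$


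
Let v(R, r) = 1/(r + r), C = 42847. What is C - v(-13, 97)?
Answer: 8312317/194 ≈ 42847.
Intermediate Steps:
v(R, r) = 1/(2*r)
C - v(-13, 97) = 42847 - 1/(2*97) = 42847 - 1*1/194 = 42847 - 1/194 = 8312317/194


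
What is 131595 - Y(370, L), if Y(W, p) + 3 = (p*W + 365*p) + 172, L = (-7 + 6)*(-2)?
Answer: 129956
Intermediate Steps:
L = 2 (L = -1*(-2) = 2)
Y(W, p) = 169 + 365*p + W*p (Y(W, p) = -3 + ((p*W + 365*p) + 172) = -3 + ((W*p + 365*p) + 172) = -3 + ((365*p + W*p) + 172) = -3 + (172 + 365*p + W*p) = 169 + 365*p + W*p)
131595 - Y(370, L) = 131595 - (169 + 365*2 + 370*2) = 131595 - (169 + 730 + 740) = 131595 - 1*1639 = 131595 - 1639 = 129956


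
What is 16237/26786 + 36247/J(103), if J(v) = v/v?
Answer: 970928379/26786 ≈ 36248.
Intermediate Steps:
J(v) = 1
16237/26786 + 36247/J(103) = 16237/26786 + 36247/1 = 16237*(1/26786) + 36247*1 = 16237/26786 + 36247 = 970928379/26786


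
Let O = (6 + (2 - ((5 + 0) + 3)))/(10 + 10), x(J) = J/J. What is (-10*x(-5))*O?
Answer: 0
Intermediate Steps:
x(J) = 1
O = 0 (O = (6 + (2 - (5 + 3)))/20 = (6 + (2 - 1*8))*(1/20) = (6 + (2 - 8))*(1/20) = (6 - 6)*(1/20) = 0*(1/20) = 0)
(-10*x(-5))*O = -10*1*0 = -10*0 = 0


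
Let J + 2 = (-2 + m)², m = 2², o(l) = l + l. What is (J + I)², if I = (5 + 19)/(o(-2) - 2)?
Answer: 4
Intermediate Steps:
o(l) = 2*l
m = 4
I = -4 (I = (5 + 19)/(2*(-2) - 2) = 24/(-4 - 2) = 24/(-6) = 24*(-⅙) = -4)
J = 2 (J = -2 + (-2 + 4)² = -2 + 2² = -2 + 4 = 2)
(J + I)² = (2 - 4)² = (-2)² = 4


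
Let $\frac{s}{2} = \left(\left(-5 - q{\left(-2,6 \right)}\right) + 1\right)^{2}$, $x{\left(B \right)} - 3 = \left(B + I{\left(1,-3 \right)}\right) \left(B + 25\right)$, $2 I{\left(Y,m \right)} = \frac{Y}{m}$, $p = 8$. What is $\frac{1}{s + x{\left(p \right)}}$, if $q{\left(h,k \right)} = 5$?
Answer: $\frac{2}{847} \approx 0.0023613$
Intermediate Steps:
$I{\left(Y,m \right)} = \frac{Y}{2 m}$ ($I{\left(Y,m \right)} = \frac{Y \frac{1}{m}}{2} = \frac{Y}{2 m}$)
$x{\left(B \right)} = 3 + \left(25 + B\right) \left(- \frac{1}{6} + B\right)$ ($x{\left(B \right)} = 3 + \left(B + \frac{1}{2} \cdot 1 \frac{1}{-3}\right) \left(B + 25\right) = 3 + \left(B + \frac{1}{2} \cdot 1 \left(- \frac{1}{3}\right)\right) \left(25 + B\right) = 3 + \left(B - \frac{1}{6}\right) \left(25 + B\right) = 3 + \left(- \frac{1}{6} + B\right) \left(25 + B\right) = 3 + \left(25 + B\right) \left(- \frac{1}{6} + B\right)$)
$s = 162$ ($s = 2 \left(\left(-5 - 5\right) + 1\right)^{2} = 2 \left(-10 + 1\right)^{2} = 2 \left(-9\right)^{2} = 2 \cdot 81 = 162$)
$\frac{1}{s + x{\left(p \right)}} = \frac{1}{162 + \left(- \frac{7}{6} + 8^{2} + \frac{149}{6} \cdot 8\right)} = \frac{1}{162 + \left(- \frac{7}{6} + 64 + \frac{596}{3}\right)} = \frac{1}{162 + \frac{523}{2}} = \frac{1}{\frac{847}{2}} = \frac{2}{847}$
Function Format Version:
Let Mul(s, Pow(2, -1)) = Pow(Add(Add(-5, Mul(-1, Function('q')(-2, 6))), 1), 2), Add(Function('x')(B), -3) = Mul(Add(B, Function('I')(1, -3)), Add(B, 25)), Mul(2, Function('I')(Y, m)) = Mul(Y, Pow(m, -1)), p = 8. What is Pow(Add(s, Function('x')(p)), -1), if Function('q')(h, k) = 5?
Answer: Rational(2, 847) ≈ 0.0023613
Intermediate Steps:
Function('I')(Y, m) = Mul(Rational(1, 2), Y, Pow(m, -1)) (Function('I')(Y, m) = Mul(Rational(1, 2), Mul(Y, Pow(m, -1))) = Mul(Rational(1, 2), Y, Pow(m, -1)))
Function('x')(B) = Add(3, Mul(Add(25, B), Add(Rational(-1, 6), B))) (Function('x')(B) = Add(3, Mul(Add(B, Mul(Rational(1, 2), 1, Pow(-3, -1))), Add(B, 25))) = Add(3, Mul(Add(B, Mul(Rational(1, 2), 1, Rational(-1, 3))), Add(25, B))) = Add(3, Mul(Add(B, Rational(-1, 6)), Add(25, B))) = Add(3, Mul(Add(Rational(-1, 6), B), Add(25, B))) = Add(3, Mul(Add(25, B), Add(Rational(-1, 6), B))))
s = 162 (s = Mul(2, Pow(Add(Add(-5, Mul(-1, 5)), 1), 2)) = Mul(2, Pow(Add(Add(-5, -5), 1), 2)) = Mul(2, Pow(Add(-10, 1), 2)) = Mul(2, Pow(-9, 2)) = Mul(2, 81) = 162)
Pow(Add(s, Function('x')(p)), -1) = Pow(Add(162, Add(Rational(-7, 6), Pow(8, 2), Mul(Rational(149, 6), 8))), -1) = Pow(Add(162, Add(Rational(-7, 6), 64, Rational(596, 3))), -1) = Pow(Add(162, Rational(523, 2)), -1) = Pow(Rational(847, 2), -1) = Rational(2, 847)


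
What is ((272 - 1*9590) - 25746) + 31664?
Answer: -3400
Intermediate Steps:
((272 - 1*9590) - 25746) + 31664 = ((272 - 9590) - 25746) + 31664 = (-9318 - 25746) + 31664 = -35064 + 31664 = -3400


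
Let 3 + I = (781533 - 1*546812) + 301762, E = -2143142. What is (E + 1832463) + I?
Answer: 225801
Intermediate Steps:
I = 536480 (I = -3 + ((781533 - 1*546812) + 301762) = -3 + ((781533 - 546812) + 301762) = -3 + (234721 + 301762) = -3 + 536483 = 536480)
(E + 1832463) + I = (-2143142 + 1832463) + 536480 = -310679 + 536480 = 225801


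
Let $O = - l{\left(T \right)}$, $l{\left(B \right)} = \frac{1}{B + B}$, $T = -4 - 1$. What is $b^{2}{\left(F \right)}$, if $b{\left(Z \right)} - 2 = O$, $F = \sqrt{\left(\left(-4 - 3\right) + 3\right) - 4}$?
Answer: $\frac{441}{100} \approx 4.41$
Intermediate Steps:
$T = -5$ ($T = -4 - 1 = -5$)
$F = 2 i \sqrt{2}$ ($F = \sqrt{\left(-7 + 3\right) - 4} = \sqrt{-4 - 4} = \sqrt{-8} = 2 i \sqrt{2} \approx 2.8284 i$)
$l{\left(B \right)} = \frac{1}{2 B}$
$O = \frac{1}{10}$ ($O = - \frac{1}{2 \left(-5\right)} = - \frac{-1}{2 \cdot 5} = \left(-1\right) \left(- \frac{1}{10}\right) = \frac{1}{10} \approx 0.1$)
$b{\left(Z \right)} = \frac{21}{10}$ ($b{\left(Z \right)} = 2 + \frac{1}{10} = \frac{21}{10}$)
$b^{2}{\left(F \right)} = \left(\frac{21}{10}\right)^{2} = \frac{441}{100}$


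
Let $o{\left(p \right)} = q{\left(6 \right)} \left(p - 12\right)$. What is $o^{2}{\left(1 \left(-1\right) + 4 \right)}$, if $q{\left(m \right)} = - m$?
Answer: $2916$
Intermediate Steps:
$o{\left(p \right)} = 72 - 6 p$ ($o{\left(p \right)} = \left(-1\right) 6 \left(p - 12\right) = - 6 \left(-12 + p\right) = 72 - 6 p$)
$o^{2}{\left(1 \left(-1\right) + 4 \right)} = \left(72 - 6 \left(1 \left(-1\right) + 4\right)\right)^{2} = \left(72 - 6 \left(-1 + 4\right)\right)^{2} = \left(72 - 18\right)^{2} = 54^{2} = 2916$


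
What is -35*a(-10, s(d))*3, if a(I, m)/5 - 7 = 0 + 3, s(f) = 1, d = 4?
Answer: -5250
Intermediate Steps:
a(I, m) = 50 (a(I, m) = 35 + 5*(0 + 3) = 35 + 5*3 = 35 + 15 = 50)
-35*a(-10, s(d))*3 = -35*50*3 = -1750*3 = -5250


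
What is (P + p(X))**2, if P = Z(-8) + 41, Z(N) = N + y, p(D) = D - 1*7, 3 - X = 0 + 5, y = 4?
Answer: 784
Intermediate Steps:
X = -2 (X = 3 - (0 + 5) = 3 - 1*5 = 3 - 5 = -2)
p(D) = -7 + D (p(D) = D - 7 = -7 + D)
Z(N) = 4 + N (Z(N) = N + 4 = 4 + N)
P = 37 (P = (4 - 8) + 41 = -4 + 41 = 37)
(P + p(X))**2 = (37 + (-7 - 2))**2 = (37 - 9)**2 = 28**2 = 784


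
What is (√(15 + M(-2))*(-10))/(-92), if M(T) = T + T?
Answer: 5*√11/46 ≈ 0.36050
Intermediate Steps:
M(T) = 2*T
(√(15 + M(-2))*(-10))/(-92) = (√(15 + 2*(-2))*(-10))/(-92) = (√(15 - 4)*(-10))*(-1/92) = (√11*(-10))*(-1/92) = -10*√11*(-1/92) = 5*√11/46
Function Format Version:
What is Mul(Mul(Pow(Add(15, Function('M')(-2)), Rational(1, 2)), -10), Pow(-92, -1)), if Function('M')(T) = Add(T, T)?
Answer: Mul(Rational(5, 46), Pow(11, Rational(1, 2))) ≈ 0.36050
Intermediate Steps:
Function('M')(T) = Mul(2, T)
Mul(Mul(Pow(Add(15, Function('M')(-2)), Rational(1, 2)), -10), Pow(-92, -1)) = Mul(Mul(Pow(Add(15, Mul(2, -2)), Rational(1, 2)), -10), Pow(-92, -1)) = Mul(Mul(Pow(Add(15, -4), Rational(1, 2)), -10), Rational(-1, 92)) = Mul(Mul(Pow(11, Rational(1, 2)), -10), Rational(-1, 92)) = Mul(Mul(-10, Pow(11, Rational(1, 2))), Rational(-1, 92)) = Mul(Rational(5, 46), Pow(11, Rational(1, 2)))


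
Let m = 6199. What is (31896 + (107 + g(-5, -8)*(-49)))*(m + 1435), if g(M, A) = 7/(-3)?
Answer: 735551168/3 ≈ 2.4518e+8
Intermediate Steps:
g(M, A) = -7/3 (g(M, A) = 7*(-⅓) = -7/3)
(31896 + (107 + g(-5, -8)*(-49)))*(m + 1435) = (31896 + (107 - 7/3*(-49)))*(6199 + 1435) = (31896 + (107 + 343/3))*7634 = (31896 + 664/3)*7634 = (96352/3)*7634 = 735551168/3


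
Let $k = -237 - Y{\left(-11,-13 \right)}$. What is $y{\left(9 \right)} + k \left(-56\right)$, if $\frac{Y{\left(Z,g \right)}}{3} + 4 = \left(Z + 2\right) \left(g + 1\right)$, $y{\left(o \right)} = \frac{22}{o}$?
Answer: $\frac{276718}{9} \approx 30746.0$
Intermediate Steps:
$Y{\left(Z,g \right)} = -12 + 3 \left(1 + g\right) \left(2 + Z\right)$ ($Y{\left(Z,g \right)} = -12 + 3 \left(Z + 2\right) \left(g + 1\right) = -12 + 3 \left(2 + Z\right) \left(1 + g\right) = -12 + 3 \left(1 + g\right) \left(2 + Z\right)$)
$k = -549$ ($k = -237 - \left(-6 + 3 \left(-11\right) + 6 \left(-13\right) + 3 \left(-11\right) \left(-13\right)\right) = -237 - \left(-6 - 33 - 78 + 429\right) = -237 - 312 = -549$)
$y{\left(9 \right)} + k \left(-56\right) = \frac{22}{9} - -30744 = 22 \cdot \frac{1}{9} + 30744 = \frac{22}{9} + 30744 = \frac{276718}{9}$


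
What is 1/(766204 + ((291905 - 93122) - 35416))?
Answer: 1/929571 ≈ 1.0758e-6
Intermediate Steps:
1/(766204 + ((291905 - 93122) - 35416)) = 1/(766204 + (198783 - 35416)) = 1/(766204 + 163367) = 1/929571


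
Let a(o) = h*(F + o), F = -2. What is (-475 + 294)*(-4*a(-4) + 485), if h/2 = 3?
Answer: -113849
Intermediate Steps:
h = 6 (h = 2*3 = 6)
a(o) = -12 + 6*o (a(o) = 6*(-2 + o) = -12 + 6*o)
(-475 + 294)*(-4*a(-4) + 485) = (-475 + 294)*(-4*(-12 + 6*(-4)) + 485) = -181*(-4*(-12 - 24) + 485) = -181*(-4*(-36) + 485) = -181*(144 + 485) = -181*629 = -113849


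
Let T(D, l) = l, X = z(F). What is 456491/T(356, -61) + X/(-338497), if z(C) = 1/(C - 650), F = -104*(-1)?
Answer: -84368375378681/11273981082 ≈ -7483.5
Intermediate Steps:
F = 104
z(C) = 1/(-650 + C)
X = -1/546 (X = 1/(-650 + 104) = 1/(-546) = -1/546 ≈ -0.0018315)
456491/T(356, -61) + X/(-338497) = 456491/(-61) - 1/546/(-338497) = 456491*(-1/61) - 1/546*(-1/338497) = -456491/61 + 1/184819362 = -84368375378681/11273981082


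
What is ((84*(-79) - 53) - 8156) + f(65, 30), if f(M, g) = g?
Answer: -14815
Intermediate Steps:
((84*(-79) - 53) - 8156) + f(65, 30) = ((84*(-79) - 53) - 8156) + 30 = ((-6636 - 53) - 8156) + 30 = (-6689 - 8156) + 30 = -14845 + 30 = -14815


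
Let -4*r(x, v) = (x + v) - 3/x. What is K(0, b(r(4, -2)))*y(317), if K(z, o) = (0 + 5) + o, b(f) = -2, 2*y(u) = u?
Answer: 951/2 ≈ 475.50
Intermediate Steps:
y(u) = u/2
r(x, v) = -v/4 - x/4 + 3/(4*x) (r(x, v) = -((x + v) - 3/x)/4 = -((v + x) - 3/x)/4 = -(v + x - 3/x)/4 = -v/4 - x/4 + 3/(4*x))
K(z, o) = 5 + o
K(0, b(r(4, -2)))*y(317) = (5 - 2)*((½)*317) = 3*(317/2) = 951/2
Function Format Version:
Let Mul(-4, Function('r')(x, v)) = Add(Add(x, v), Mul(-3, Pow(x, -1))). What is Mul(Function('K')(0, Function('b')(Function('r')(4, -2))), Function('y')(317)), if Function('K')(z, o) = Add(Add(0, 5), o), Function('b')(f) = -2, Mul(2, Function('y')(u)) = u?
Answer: Rational(951, 2) ≈ 475.50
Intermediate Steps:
Function('y')(u) = Mul(Rational(1, 2), u)
Function('r')(x, v) = Add(Mul(Rational(-1, 4), v), Mul(Rational(-1, 4), x), Mul(Rational(3, 4), Pow(x, -1))) (Function('r')(x, v) = Mul(Rational(-1, 4), Add(Add(x, v), Mul(-3, Pow(x, -1)))) = Mul(Rational(-1, 4), Add(Add(v, x), Mul(-3, Pow(x, -1)))) = Mul(Rational(-1, 4), Add(v, x, Mul(-3, Pow(x, -1)))) = Add(Mul(Rational(-1, 4), v), Mul(Rational(-1, 4), x), Mul(Rational(3, 4), Pow(x, -1))))
Function('K')(z, o) = Add(5, o)
Mul(Function('K')(0, Function('b')(Function('r')(4, -2))), Function('y')(317)) = Mul(Add(5, -2), Mul(Rational(1, 2), 317)) = Mul(3, Rational(317, 2)) = Rational(951, 2)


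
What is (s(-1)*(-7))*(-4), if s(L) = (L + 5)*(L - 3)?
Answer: -448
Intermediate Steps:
s(L) = (-3 + L)*(5 + L) (s(L) = (5 + L)*(-3 + L) = (-3 + L)*(5 + L))
(s(-1)*(-7))*(-4) = ((-15 + (-1)**2 + 2*(-1))*(-7))*(-4) = ((-15 + 1 - 2)*(-7))*(-4) = -16*(-7)*(-4) = 112*(-4) = -448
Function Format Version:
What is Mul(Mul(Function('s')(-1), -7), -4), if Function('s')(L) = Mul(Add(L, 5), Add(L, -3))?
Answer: -448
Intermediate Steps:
Function('s')(L) = Mul(Add(-3, L), Add(5, L)) (Function('s')(L) = Mul(Add(5, L), Add(-3, L)) = Mul(Add(-3, L), Add(5, L)))
Mul(Mul(Function('s')(-1), -7), -4) = Mul(Mul(Add(-15, Pow(-1, 2), Mul(2, -1)), -7), -4) = Mul(Mul(Add(-15, 1, -2), -7), -4) = Mul(Mul(-16, -7), -4) = Mul(112, -4) = -448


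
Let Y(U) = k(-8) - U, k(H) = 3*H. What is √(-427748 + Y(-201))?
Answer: I*√427571 ≈ 653.89*I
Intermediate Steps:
Y(U) = -24 - U (Y(U) = 3*(-8) - U = -24 - U)
√(-427748 + Y(-201)) = √(-427748 + (-24 - 1*(-201))) = √(-427748 + (-24 + 201)) = √(-427748 + 177) = √(-427571) = I*√427571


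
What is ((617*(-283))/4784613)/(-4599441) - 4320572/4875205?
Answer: -95080862162349302221/107286419198264648265 ≈ -0.88623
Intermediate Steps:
((617*(-283))/4784613)/(-4599441) - 4320572/4875205 = -174611*1/4784613*(-1/4599441) - 4320572*1/4875205 = -174611/4784613*(-1/4599441) - 4320572/4875205 = 174611/22006545201333 - 4320572/4875205 = -95080862162349302221/107286419198264648265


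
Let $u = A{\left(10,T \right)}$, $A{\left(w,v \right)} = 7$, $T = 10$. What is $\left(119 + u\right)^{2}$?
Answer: $15876$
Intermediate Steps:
$u = 7$
$\left(119 + u\right)^{2} = \left(119 + 7\right)^{2} = 126^{2} = 15876$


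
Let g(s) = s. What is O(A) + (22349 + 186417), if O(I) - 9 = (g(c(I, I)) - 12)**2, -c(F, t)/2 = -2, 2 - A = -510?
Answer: 208839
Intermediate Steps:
A = 512 (A = 2 - 1*(-510) = 2 + 510 = 512)
c(F, t) = 4 (c(F, t) = -2*(-2) = 4)
O(I) = 73 (O(I) = 9 + (4 - 12)**2 = 9 + (-8)**2 = 9 + 64 = 73)
O(A) + (22349 + 186417) = 73 + (22349 + 186417) = 73 + 208766 = 208839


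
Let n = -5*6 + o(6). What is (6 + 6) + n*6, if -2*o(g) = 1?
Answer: -171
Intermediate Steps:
o(g) = -½ (o(g) = -½*1 = -½)
n = -61/2 (n = -5*6 - ½ = -30 - ½ = -61/2 ≈ -30.500)
(6 + 6) + n*6 = (6 + 6) - 61/2*6 = 12 - 183 = -171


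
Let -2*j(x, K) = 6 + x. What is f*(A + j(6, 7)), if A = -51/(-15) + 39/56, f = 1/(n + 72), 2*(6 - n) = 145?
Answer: -533/1540 ≈ -0.34610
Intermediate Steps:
n = -133/2 (n = 6 - ½*145 = 6 - 145/2 = -133/2 ≈ -66.500)
j(x, K) = -3 - x/2 (j(x, K) = -(6 + x)/2 = -3 - x/2)
f = 2/11 (f = 1/(-133/2 + 72) = 1/(11/2) = 2/11 ≈ 0.18182)
A = 1147/280 (A = -51*(-1/15) + 39*(1/56) = 17/5 + 39/56 = 1147/280 ≈ 4.0964)
f*(A + j(6, 7)) = 2*(1147/280 + (-3 - ½*6))/11 = 2*(1147/280 + (-3 - 3))/11 = 2*(1147/280 - 6)/11 = (2/11)*(-533/280) = -533/1540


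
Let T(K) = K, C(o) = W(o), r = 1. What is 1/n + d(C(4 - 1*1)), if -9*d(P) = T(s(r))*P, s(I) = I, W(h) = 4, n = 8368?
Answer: -33463/75312 ≈ -0.44432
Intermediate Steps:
C(o) = 4
d(P) = -P/9
1/n + d(C(4 - 1*1)) = 1/8368 - 1/9*4 = 1/8368 - 4/9 = -33463/75312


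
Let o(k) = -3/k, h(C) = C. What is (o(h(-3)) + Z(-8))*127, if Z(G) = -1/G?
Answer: 1143/8 ≈ 142.88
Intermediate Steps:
(o(h(-3)) + Z(-8))*127 = (-3/(-3) - 1/(-8))*127 = (-3*(-⅓) - 1*(-⅛))*127 = (1 + ⅛)*127 = (9/8)*127 = 1143/8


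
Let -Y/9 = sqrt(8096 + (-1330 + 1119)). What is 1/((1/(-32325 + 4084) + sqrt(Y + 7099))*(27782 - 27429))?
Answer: 1/(-353/28241 + 353*sqrt(7099 - 9*sqrt(7885))) ≈ 3.5691e-5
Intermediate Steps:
Y = -9*sqrt(7885) (Y = -9*sqrt(8096 + (-1330 + 1119)) = -9*sqrt(8096 - 211) = -9*sqrt(7885) ≈ -799.18)
1/((1/(-32325 + 4084) + sqrt(Y + 7099))*(27782 - 27429)) = 1/((1/(-32325 + 4084) + sqrt(-9*sqrt(7885) + 7099))*(27782 - 27429)) = 1/((1/(-28241) + sqrt(7099 - 9*sqrt(7885)))*353) = 1/((-1/28241 + sqrt(7099 - 9*sqrt(7885)))*353) = 1/(-353/28241 + 353*sqrt(7099 - 9*sqrt(7885)))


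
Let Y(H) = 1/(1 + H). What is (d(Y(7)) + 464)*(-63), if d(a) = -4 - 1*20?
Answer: -27720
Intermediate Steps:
d(a) = -24 (d(a) = -4 - 20 = -24)
(d(Y(7)) + 464)*(-63) = (-24 + 464)*(-63) = 440*(-63) = -27720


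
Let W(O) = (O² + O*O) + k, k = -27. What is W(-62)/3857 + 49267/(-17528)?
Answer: -7962973/9657928 ≈ -0.82450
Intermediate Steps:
W(O) = -27 + 2*O² (W(O) = (O² + O*O) - 27 = (O² + O²) - 27 = 2*O² - 27 = -27 + 2*O²)
W(-62)/3857 + 49267/(-17528) = (-27 + 2*(-62)²)/3857 + 49267/(-17528) = (-27 + 2*3844)*(1/3857) + 49267*(-1/17528) = (-27 + 7688)*(1/3857) - 49267/17528 = 7661*(1/3857) - 49267/17528 = 7661/3857 - 49267/17528 = -7962973/9657928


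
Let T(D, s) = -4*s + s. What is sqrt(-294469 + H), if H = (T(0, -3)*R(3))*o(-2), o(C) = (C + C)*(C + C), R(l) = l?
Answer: I*sqrt(294037) ≈ 542.25*I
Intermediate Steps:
T(D, s) = -3*s
o(C) = 4*C**2 (o(C) = (2*C)*(2*C) = 4*C**2)
H = 432 (H = (-3*(-3)*3)*(4*(-2)**2) = (9*3)*(4*4) = 27*16 = 432)
sqrt(-294469 + H) = sqrt(-294469 + 432) = sqrt(-294037) = I*sqrt(294037)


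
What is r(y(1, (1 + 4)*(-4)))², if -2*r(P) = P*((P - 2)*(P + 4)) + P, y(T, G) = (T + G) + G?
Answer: 784112004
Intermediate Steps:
y(T, G) = T + 2*G (y(T, G) = (G + T) + G = T + 2*G)
r(P) = -P/2 - P*(-2 + P)*(4 + P)/2 (r(P) = -(P*((P - 2)*(P + 4)) + P)/2 = -(P*((-2 + P)*(4 + P)) + P)/2 = -(P*(-2 + P)*(4 + P) + P)/2 = -(P + P*(-2 + P)*(4 + P))/2 = -P/2 - P*(-2 + P)*(4 + P)/2)
r(y(1, (1 + 4)*(-4)))² = ((1 + 2*((1 + 4)*(-4)))*(7 - (1 + 2*((1 + 4)*(-4)))² - 2*(1 + 2*((1 + 4)*(-4))))/2)² = ((1 + 2*(5*(-4)))*(7 - (1 + 2*(5*(-4)))² - 2*(1 + 2*(5*(-4))))/2)² = ((1 + 2*(-20))*(7 - (1 + 2*(-20))² - 2*(1 + 2*(-20)))/2)² = ((1 - 40)*(7 - (1 - 40)² - 2*(1 - 40))/2)² = ((½)*(-39)*(7 - 1*(-39)² - 2*(-39)))² = ((½)*(-39)*(7 - 1*1521 + 78))² = ((½)*(-39)*(7 - 1521 + 78))² = ((½)*(-39)*(-1436))² = 28002² = 784112004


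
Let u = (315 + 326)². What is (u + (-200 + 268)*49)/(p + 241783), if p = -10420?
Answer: 138071/77121 ≈ 1.7903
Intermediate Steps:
u = 410881 (u = 641² = 410881)
(u + (-200 + 268)*49)/(p + 241783) = (410881 + (-200 + 268)*49)/(-10420 + 241783) = (410881 + 68*49)/231363 = (410881 + 3332)*(1/231363) = 414213*(1/231363) = 138071/77121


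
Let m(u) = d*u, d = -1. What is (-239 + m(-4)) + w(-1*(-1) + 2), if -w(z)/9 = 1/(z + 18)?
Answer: -1648/7 ≈ -235.43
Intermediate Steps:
m(u) = -u
w(z) = -9/(18 + z) (w(z) = -9/(z + 18) = -9/(18 + z))
(-239 + m(-4)) + w(-1*(-1) + 2) = (-239 - 1*(-4)) - 9/(18 + (-1*(-1) + 2)) = (-239 + 4) - 9/(18 + (1 + 2)) = -235 - 9/(18 + 3) = -235 - 9/21 = -235 - 9*1/21 = -235 - 3/7 = -1648/7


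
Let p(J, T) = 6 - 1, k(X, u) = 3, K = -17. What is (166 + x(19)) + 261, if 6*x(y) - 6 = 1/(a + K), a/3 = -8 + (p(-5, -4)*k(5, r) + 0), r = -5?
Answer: 10273/24 ≈ 428.04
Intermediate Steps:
p(J, T) = 5
a = 21 (a = 3*(-8 + (5*3 + 0)) = 3*(-8 + (15 + 0)) = 3*(-8 + 15) = 3*7 = 21)
x(y) = 25/24 (x(y) = 1 + 1/(6*(21 - 17)) = 1 + (⅙)/4 = 1 + (⅙)*(¼) = 1 + 1/24 = 25/24)
(166 + x(19)) + 261 = (166 + 25/24) + 261 = 4009/24 + 261 = 10273/24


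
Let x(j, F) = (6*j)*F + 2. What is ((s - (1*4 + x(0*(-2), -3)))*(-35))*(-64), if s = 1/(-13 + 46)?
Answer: -441280/33 ≈ -13372.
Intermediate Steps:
x(j, F) = 2 + 6*F*j (x(j, F) = 6*F*j + 2 = 2 + 6*F*j)
s = 1/33 ≈ 0.030303
((s - (1*4 + x(0*(-2), -3)))*(-35))*(-64) = ((1/33 - (1*4 + (2 + 6*(-3)*(0*(-2)))))*(-35))*(-64) = ((1/33 - (4 + (2 + 6*(-3)*0)))*(-35))*(-64) = ((1/33 - (4 + (2 + 0)))*(-35))*(-64) = ((1/33 - (4 + 2))*(-35))*(-64) = ((1/33 - 1*6)*(-35))*(-64) = ((1/33 - 6)*(-35))*(-64) = -197/33*(-35)*(-64) = (6895/33)*(-64) = -441280/33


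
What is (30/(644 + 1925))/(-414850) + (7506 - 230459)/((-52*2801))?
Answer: 23761207734689/15522856802180 ≈ 1.5307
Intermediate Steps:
(30/(644 + 1925))/(-414850) + (7506 - 230459)/((-52*2801)) = (30/2569)*(-1/414850) - 222953/(-145652) = (30*(1/2569))*(-1/414850) - 222953*(-1/145652) = (30/2569)*(-1/414850) + 222953/145652 = -3/106574965 + 222953/145652 = 23761207734689/15522856802180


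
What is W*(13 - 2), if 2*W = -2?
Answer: -11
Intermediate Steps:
W = -1 (W = (1/2)*(-2) = -1)
W*(13 - 2) = -(13 - 2) = -1*11 = -11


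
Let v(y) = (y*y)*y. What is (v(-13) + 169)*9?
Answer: -18252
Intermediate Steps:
v(y) = y**3 (v(y) = y**2*y = y**3)
(v(-13) + 169)*9 = ((-13)**3 + 169)*9 = (-2197 + 169)*9 = -2028*9 = -18252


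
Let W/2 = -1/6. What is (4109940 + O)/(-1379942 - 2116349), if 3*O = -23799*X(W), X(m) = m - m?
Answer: -4109940/3496291 ≈ -1.1755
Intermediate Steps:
W = -⅓ (W = 2*(-1/6) = 2*(-1*⅙) = 2*(-⅙) = -⅓ ≈ -0.33333)
X(m) = 0
O = 0 (O = (-23799*0)/3 = (⅓)*0 = 0)
(4109940 + O)/(-1379942 - 2116349) = (4109940 + 0)/(-1379942 - 2116349) = 4109940/(-3496291) = 4109940*(-1/3496291) = -4109940/3496291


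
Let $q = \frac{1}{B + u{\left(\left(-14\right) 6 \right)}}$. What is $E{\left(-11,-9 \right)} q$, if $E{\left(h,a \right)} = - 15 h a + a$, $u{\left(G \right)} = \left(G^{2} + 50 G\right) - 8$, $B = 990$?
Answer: $- \frac{747}{1919} \approx -0.38927$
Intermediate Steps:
$u{\left(G \right)} = -8 + G^{2} + 50 G$
$q = \frac{1}{3838}$ ($q = \frac{1}{990 + \left(-8 + \left(\left(-14\right) 6\right)^{2} + 50 \left(\left(-14\right) 6\right)\right)} = \frac{1}{990 + \left(-8 + \left(-84\right)^{2} + 50 \left(-84\right)\right)} = \frac{1}{990 - -2848} = \frac{1}{990 + 2848} = \frac{1}{3838} \approx 0.00026055$)
$E{\left(h,a \right)} = a - 15 a h$ ($E{\left(h,a \right)} = - 15 a h + a = a - 15 a h$)
$E{\left(-11,-9 \right)} q = - 9 \left(1 - -165\right) \frac{1}{3838} = - 9 \left(1 + 165\right) \frac{1}{3838} = \left(-9\right) 166 \cdot \frac{1}{3838} = \left(-1494\right) \frac{1}{3838} = - \frac{747}{1919}$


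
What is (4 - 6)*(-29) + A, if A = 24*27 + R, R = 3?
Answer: 709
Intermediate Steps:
A = 651 (A = 24*27 + 3 = 648 + 3 = 651)
(4 - 6)*(-29) + A = (4 - 6)*(-29) + 651 = -2*(-29) + 651 = 58 + 651 = 709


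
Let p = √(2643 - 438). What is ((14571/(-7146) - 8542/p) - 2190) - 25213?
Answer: -21759601/794 - 8542*√5/105 ≈ -27587.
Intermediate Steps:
p = 21*√5 (p = √2205 = 21*√5 ≈ 46.957)
((14571/(-7146) - 8542/p) - 2190) - 25213 = ((14571/(-7146) - 8542*√5/105) - 2190) - 25213 = ((14571*(-1/7146) - 8542*√5/105) - 2190) - 25213 = ((-1619/794 - 8542*√5/105) - 2190) - 25213 = (-1740479/794 - 8542*√5/105) - 25213 = -21759601/794 - 8542*√5/105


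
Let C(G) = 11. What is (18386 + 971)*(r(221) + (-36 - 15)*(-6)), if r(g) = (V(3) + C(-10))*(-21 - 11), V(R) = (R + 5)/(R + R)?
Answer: -5148962/3 ≈ -1.7163e+6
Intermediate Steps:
V(R) = (5 + R)/(2*R) (V(R) = (5 + R)/((2*R)) = (5 + R)*(1/(2*R)) = (5 + R)/(2*R))
r(g) = -1184/3 (r(g) = ((1/2)*(5 + 3)/3 + 11)*(-21 - 11) = ((1/2)*(1/3)*8 + 11)*(-32) = (4/3 + 11)*(-32) = (37/3)*(-32) = -1184/3)
(18386 + 971)*(r(221) + (-36 - 15)*(-6)) = (18386 + 971)*(-1184/3 + (-36 - 15)*(-6)) = 19357*(-1184/3 - 51*(-6)) = 19357*(-1184/3 + 306) = 19357*(-266/3) = -5148962/3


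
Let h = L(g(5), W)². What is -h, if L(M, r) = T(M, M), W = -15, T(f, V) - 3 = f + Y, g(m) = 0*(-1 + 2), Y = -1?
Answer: -4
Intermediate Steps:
g(m) = 0 (g(m) = 0*1 = 0)
T(f, V) = 2 + f (T(f, V) = 3 + (f - 1) = 3 + (-1 + f) = 2 + f)
L(M, r) = 2 + M
h = 4 (h = (2 + 0)² = 2² = 4)
-h = -1*4 = -4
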